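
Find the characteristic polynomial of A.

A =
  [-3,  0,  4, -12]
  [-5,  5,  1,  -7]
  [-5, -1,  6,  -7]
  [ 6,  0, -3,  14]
x^4 - 22*x^3 + 181*x^2 - 660*x + 900

Expanding det(x·I − A) (e.g. by cofactor expansion or by noting that A is similar to its Jordan form J, which has the same characteristic polynomial as A) gives
  χ_A(x) = x^4 - 22*x^3 + 181*x^2 - 660*x + 900
which factors as (x - 6)^2*(x - 5)^2. The eigenvalues (with algebraic multiplicities) are λ = 5 with multiplicity 2, λ = 6 with multiplicity 2.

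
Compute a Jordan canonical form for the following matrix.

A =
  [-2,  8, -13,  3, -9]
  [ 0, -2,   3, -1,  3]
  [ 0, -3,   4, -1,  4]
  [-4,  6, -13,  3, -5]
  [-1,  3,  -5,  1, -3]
J_3(0) ⊕ J_2(0)

The characteristic polynomial is
  det(x·I − A) = x^5

Eigenvalues and multiplicities (the geometric multiplicity of λ is n − rank(A − λI), which equals the number of Jordan blocks for λ):
  λ = 0: algebraic multiplicity = 5, geometric multiplicity = 2

Determining the block sizes for each eigenvalue:
  λ = 0: with am = 5 and gm = 2, the partition is not yet determined (e.g. several partitions of 5 into 2 parts exist). Let N = A − (0)·I. Computing rank(N^1) = 3, rank(N^2) = 1, rank(N^3) = 0; the number of blocks of size ≥ j is rank(N^{j−1}) − rank(N^j), giving [2, 2, 1]. So we have 1 block(s) of size 3, 1 block(s) of size 2 → block sizes [3, 2]

Assembling the blocks gives a Jordan form
J =
  [0, 1, 0, 0, 0]
  [0, 0, 1, 0, 0]
  [0, 0, 0, 0, 0]
  [0, 0, 0, 0, 1]
  [0, 0, 0, 0, 0]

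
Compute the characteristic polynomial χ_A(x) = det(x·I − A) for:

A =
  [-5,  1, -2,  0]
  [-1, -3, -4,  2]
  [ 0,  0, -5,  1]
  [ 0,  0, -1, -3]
x^4 + 16*x^3 + 96*x^2 + 256*x + 256

Expanding det(x·I − A) (e.g. by cofactor expansion or by noting that A is similar to its Jordan form J, which has the same characteristic polynomial as A) gives
  χ_A(x) = x^4 + 16*x^3 + 96*x^2 + 256*x + 256
which factors as (x + 4)^4. The eigenvalues (with algebraic multiplicities) are λ = -4 with multiplicity 4.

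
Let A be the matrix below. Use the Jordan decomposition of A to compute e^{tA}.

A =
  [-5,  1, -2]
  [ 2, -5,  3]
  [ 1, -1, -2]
e^{tA} =
  [t^2*exp(-4*t)/2 - t*exp(-4*t) + exp(-4*t), t*exp(-4*t), t^2*exp(-4*t)/2 - 2*t*exp(-4*t)]
  [-t^2*exp(-4*t)/2 + 2*t*exp(-4*t), -t*exp(-4*t) + exp(-4*t), -t^2*exp(-4*t)/2 + 3*t*exp(-4*t)]
  [-t^2*exp(-4*t)/2 + t*exp(-4*t), -t*exp(-4*t), -t^2*exp(-4*t)/2 + 2*t*exp(-4*t) + exp(-4*t)]

Strategy: write A = P · J · P⁻¹ where J is a Jordan canonical form, so e^{tA} = P · e^{tJ} · P⁻¹, and e^{tJ} can be computed block-by-block.

A has Jordan form
J =
  [-4,  1,  0]
  [ 0, -4,  1]
  [ 0,  0, -4]
(up to reordering of blocks).

Per-block formulas:
  For a 3×3 Jordan block J_3(-4): exp(t · J_3(-4)) = e^(-4t)·(I + t·N + (t^2/2)·N^2), where N is the 3×3 nilpotent shift.

After assembling e^{tJ} and conjugating by P, we get:

e^{tA} =
  [t^2*exp(-4*t)/2 - t*exp(-4*t) + exp(-4*t), t*exp(-4*t), t^2*exp(-4*t)/2 - 2*t*exp(-4*t)]
  [-t^2*exp(-4*t)/2 + 2*t*exp(-4*t), -t*exp(-4*t) + exp(-4*t), -t^2*exp(-4*t)/2 + 3*t*exp(-4*t)]
  [-t^2*exp(-4*t)/2 + t*exp(-4*t), -t*exp(-4*t), -t^2*exp(-4*t)/2 + 2*t*exp(-4*t) + exp(-4*t)]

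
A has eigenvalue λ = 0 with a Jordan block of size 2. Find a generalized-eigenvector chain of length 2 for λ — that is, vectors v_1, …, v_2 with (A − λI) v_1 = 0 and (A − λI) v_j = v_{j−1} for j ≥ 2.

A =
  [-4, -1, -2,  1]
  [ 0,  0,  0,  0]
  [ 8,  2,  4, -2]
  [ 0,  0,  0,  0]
A Jordan chain for λ = 0 of length 2:
v_1 = (-4, 0, 8, 0)ᵀ
v_2 = (1, 0, 0, 0)ᵀ

Let N = A − (0)·I. We want v_2 with N^2 v_2 = 0 but N^1 v_2 ≠ 0; then v_{j-1} := N · v_j for j = 2, …, 2.

Pick v_2 = (1, 0, 0, 0)ᵀ.
Then v_1 = N · v_2 = (-4, 0, 8, 0)ᵀ.

Sanity check: (A − (0)·I) v_1 = (0, 0, 0, 0)ᵀ = 0. ✓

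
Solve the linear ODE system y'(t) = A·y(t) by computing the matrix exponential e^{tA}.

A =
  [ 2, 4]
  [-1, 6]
e^{tA} =
  [-2*t*exp(4*t) + exp(4*t), 4*t*exp(4*t)]
  [-t*exp(4*t), 2*t*exp(4*t) + exp(4*t)]

Strategy: write A = P · J · P⁻¹ where J is a Jordan canonical form, so e^{tA} = P · e^{tJ} · P⁻¹, and e^{tJ} can be computed block-by-block.

A has Jordan form
J =
  [4, 1]
  [0, 4]
(up to reordering of blocks).

Per-block formulas:
  For a 2×2 Jordan block J_2(4): exp(t · J_2(4)) = e^(4t)·(I + t·N), where N is the 2×2 nilpotent shift.

After assembling e^{tJ} and conjugating by P, we get:

e^{tA} =
  [-2*t*exp(4*t) + exp(4*t), 4*t*exp(4*t)]
  [-t*exp(4*t), 2*t*exp(4*t) + exp(4*t)]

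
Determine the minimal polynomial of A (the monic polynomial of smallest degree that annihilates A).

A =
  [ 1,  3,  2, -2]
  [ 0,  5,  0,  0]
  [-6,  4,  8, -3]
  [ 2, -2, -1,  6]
x^2 - 10*x + 25

The characteristic polynomial is χ_A(x) = (x - 5)^4, so the eigenvalues are known. The minimal polynomial is
  m_A(x) = Π_λ (x − λ)^{k_λ}
where k_λ is the size of the *largest* Jordan block for λ (equivalently, the smallest k with (A − λI)^k v = 0 for every generalised eigenvector v of λ).

  λ = 5: largest Jordan block has size 2, contributing (x − 5)^2

So m_A(x) = (x - 5)^2 = x^2 - 10*x + 25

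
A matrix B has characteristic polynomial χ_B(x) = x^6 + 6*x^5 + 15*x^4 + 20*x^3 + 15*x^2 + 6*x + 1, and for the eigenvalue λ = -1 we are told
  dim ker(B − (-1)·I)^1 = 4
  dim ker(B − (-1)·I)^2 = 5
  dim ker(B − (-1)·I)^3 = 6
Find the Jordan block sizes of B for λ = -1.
Block sizes for λ = -1: [3, 1, 1, 1]

From the dimensions of kernels of powers, the number of Jordan blocks of size at least j is d_j − d_{j−1} where d_j = dim ker(N^j) (with d_0 = 0). Computing the differences gives [4, 1, 1].
The number of blocks of size exactly k is (#blocks of size ≥ k) − (#blocks of size ≥ k + 1), so the partition is: 3 block(s) of size 1, 1 block(s) of size 3.
In nonincreasing order the block sizes are [3, 1, 1, 1].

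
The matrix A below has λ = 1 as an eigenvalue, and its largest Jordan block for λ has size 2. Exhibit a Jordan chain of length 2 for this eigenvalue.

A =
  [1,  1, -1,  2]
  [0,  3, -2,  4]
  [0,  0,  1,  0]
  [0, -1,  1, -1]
A Jordan chain for λ = 1 of length 2:
v_1 = (1, 2, 0, -1)ᵀ
v_2 = (0, 1, 0, 0)ᵀ

Let N = A − (1)·I. We want v_2 with N^2 v_2 = 0 but N^1 v_2 ≠ 0; then v_{j-1} := N · v_j for j = 2, …, 2.

Pick v_2 = (0, 1, 0, 0)ᵀ.
Then v_1 = N · v_2 = (1, 2, 0, -1)ᵀ.

Sanity check: (A − (1)·I) v_1 = (0, 0, 0, 0)ᵀ = 0. ✓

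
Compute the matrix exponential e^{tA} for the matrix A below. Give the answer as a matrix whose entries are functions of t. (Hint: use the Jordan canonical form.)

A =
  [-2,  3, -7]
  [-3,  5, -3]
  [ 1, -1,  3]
e^{tA} =
  [-4*t*exp(2*t) + exp(2*t), 2*t^2*exp(2*t) + 3*t*exp(2*t), 6*t^2*exp(2*t) - 7*t*exp(2*t)]
  [-3*t*exp(2*t), 3*t^2*exp(2*t)/2 + 3*t*exp(2*t) + exp(2*t), 9*t^2*exp(2*t)/2 - 3*t*exp(2*t)]
  [t*exp(2*t), -t^2*exp(2*t)/2 - t*exp(2*t), -3*t^2*exp(2*t)/2 + t*exp(2*t) + exp(2*t)]

Strategy: write A = P · J · P⁻¹ where J is a Jordan canonical form, so e^{tA} = P · e^{tJ} · P⁻¹, and e^{tJ} can be computed block-by-block.

A has Jordan form
J =
  [2, 1, 0]
  [0, 2, 1]
  [0, 0, 2]
(up to reordering of blocks).

Per-block formulas:
  For a 3×3 Jordan block J_3(2): exp(t · J_3(2)) = e^(2t)·(I + t·N + (t^2/2)·N^2), where N is the 3×3 nilpotent shift.

After assembling e^{tJ} and conjugating by P, we get:

e^{tA} =
  [-4*t*exp(2*t) + exp(2*t), 2*t^2*exp(2*t) + 3*t*exp(2*t), 6*t^2*exp(2*t) - 7*t*exp(2*t)]
  [-3*t*exp(2*t), 3*t^2*exp(2*t)/2 + 3*t*exp(2*t) + exp(2*t), 9*t^2*exp(2*t)/2 - 3*t*exp(2*t)]
  [t*exp(2*t), -t^2*exp(2*t)/2 - t*exp(2*t), -3*t^2*exp(2*t)/2 + t*exp(2*t) + exp(2*t)]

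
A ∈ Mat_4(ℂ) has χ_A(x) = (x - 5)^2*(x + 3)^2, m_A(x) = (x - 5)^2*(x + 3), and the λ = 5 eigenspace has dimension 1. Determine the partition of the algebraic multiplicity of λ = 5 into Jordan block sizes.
Block sizes for λ = 5: [2]

Step 1 — from the characteristic polynomial, algebraic multiplicity of λ = 5 is 2. From dim ker(A − (5)·I) = 1, there are exactly 1 Jordan blocks for λ = 5.
Step 2 — from the minimal polynomial, the factor (x − 5)^2 tells us the largest block for λ = 5 has size 2.
Step 3 — with total size 2, 1 blocks, and largest block 2, the block sizes (in nonincreasing order) are [2].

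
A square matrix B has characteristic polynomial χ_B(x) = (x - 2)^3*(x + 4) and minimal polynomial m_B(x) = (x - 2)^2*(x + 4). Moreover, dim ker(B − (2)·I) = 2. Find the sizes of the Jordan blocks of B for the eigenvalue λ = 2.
Block sizes for λ = 2: [2, 1]

Step 1 — from the characteristic polynomial, algebraic multiplicity of λ = 2 is 3. From dim ker(B − (2)·I) = 2, there are exactly 2 Jordan blocks for λ = 2.
Step 2 — from the minimal polynomial, the factor (x − 2)^2 tells us the largest block for λ = 2 has size 2.
Step 3 — with total size 3, 2 blocks, and largest block 2, the block sizes (in nonincreasing order) are [2, 1].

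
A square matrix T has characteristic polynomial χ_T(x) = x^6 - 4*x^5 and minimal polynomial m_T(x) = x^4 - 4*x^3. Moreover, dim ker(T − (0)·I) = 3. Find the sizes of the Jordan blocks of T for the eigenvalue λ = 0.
Block sizes for λ = 0: [3, 1, 1]

Step 1 — from the characteristic polynomial, algebraic multiplicity of λ = 0 is 5. From dim ker(T − (0)·I) = 3, there are exactly 3 Jordan blocks for λ = 0.
Step 2 — from the minimal polynomial, the factor (x − 0)^3 tells us the largest block for λ = 0 has size 3.
Step 3 — with total size 5, 3 blocks, and largest block 3, the block sizes (in nonincreasing order) are [3, 1, 1].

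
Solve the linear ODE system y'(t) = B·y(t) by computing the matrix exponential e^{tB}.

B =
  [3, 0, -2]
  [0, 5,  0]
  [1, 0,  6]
e^{tB} =
  [-exp(5*t) + 2*exp(4*t), 0, -2*exp(5*t) + 2*exp(4*t)]
  [0, exp(5*t), 0]
  [exp(5*t) - exp(4*t), 0, 2*exp(5*t) - exp(4*t)]

Strategy: write B = P · J · P⁻¹ where J is a Jordan canonical form, so e^{tB} = P · e^{tJ} · P⁻¹, and e^{tJ} can be computed block-by-block.

B has Jordan form
J =
  [4, 0, 0]
  [0, 5, 0]
  [0, 0, 5]
(up to reordering of blocks).

Per-block formulas:
  For a 1×1 block at λ = 5: exp(t · [5]) = [e^(5t)].
  For a 1×1 block at λ = 4: exp(t · [4]) = [e^(4t)].

After assembling e^{tJ} and conjugating by P, we get:

e^{tB} =
  [-exp(5*t) + 2*exp(4*t), 0, -2*exp(5*t) + 2*exp(4*t)]
  [0, exp(5*t), 0]
  [exp(5*t) - exp(4*t), 0, 2*exp(5*t) - exp(4*t)]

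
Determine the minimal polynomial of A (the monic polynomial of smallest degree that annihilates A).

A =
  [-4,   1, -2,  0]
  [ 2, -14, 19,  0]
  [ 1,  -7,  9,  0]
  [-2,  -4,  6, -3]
x^3 + 9*x^2 + 27*x + 27

The characteristic polynomial is χ_A(x) = (x + 3)^4, so the eigenvalues are known. The minimal polynomial is
  m_A(x) = Π_λ (x − λ)^{k_λ}
where k_λ is the size of the *largest* Jordan block for λ (equivalently, the smallest k with (A − λI)^k v = 0 for every generalised eigenvector v of λ).

  λ = -3: largest Jordan block has size 3, contributing (x + 3)^3

So m_A(x) = (x + 3)^3 = x^3 + 9*x^2 + 27*x + 27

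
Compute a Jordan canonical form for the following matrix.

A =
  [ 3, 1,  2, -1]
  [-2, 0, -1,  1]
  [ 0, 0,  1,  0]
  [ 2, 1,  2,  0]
J_3(1) ⊕ J_1(1)

The characteristic polynomial is
  det(x·I − A) = x^4 - 4*x^3 + 6*x^2 - 4*x + 1 = (x - 1)^4

Eigenvalues and multiplicities (the geometric multiplicity of λ is n − rank(A − λI), which equals the number of Jordan blocks for λ):
  λ = 1: algebraic multiplicity = 4, geometric multiplicity = 2

Determining the block sizes for each eigenvalue:
  λ = 1: with am = 4 and gm = 2, the partition is not yet determined (e.g. several partitions of 4 into 2 parts exist). Let N = A − (1)·I. Computing rank(N^1) = 2, rank(N^2) = 1, rank(N^3) = 0; the number of blocks of size ≥ j is rank(N^{j−1}) − rank(N^j), giving [2, 1, 1]. So we have 1 block(s) of size 3, 1 block(s) of size 1 → block sizes [3, 1]

Assembling the blocks gives a Jordan form
J =
  [1, 1, 0, 0]
  [0, 1, 1, 0]
  [0, 0, 1, 0]
  [0, 0, 0, 1]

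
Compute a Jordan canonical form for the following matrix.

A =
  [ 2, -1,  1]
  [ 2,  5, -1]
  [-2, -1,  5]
J_2(4) ⊕ J_1(4)

The characteristic polynomial is
  det(x·I − A) = x^3 - 12*x^2 + 48*x - 64 = (x - 4)^3

Eigenvalues and multiplicities (the geometric multiplicity of λ is n − rank(A − λI), which equals the number of Jordan blocks for λ):
  λ = 4: algebraic multiplicity = 3, geometric multiplicity = 2

Determining the block sizes for each eigenvalue:
  λ = 4: 2 blocks summing to 3 forces exactly one block of size 2 and the rest size 1 → block sizes [2, 1]

Assembling the blocks gives a Jordan form
J =
  [4, 1, 0]
  [0, 4, 0]
  [0, 0, 4]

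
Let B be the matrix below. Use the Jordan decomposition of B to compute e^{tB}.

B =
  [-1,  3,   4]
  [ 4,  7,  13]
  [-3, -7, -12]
e^{tB} =
  [t^2*exp(-2*t)/2 + t*exp(-2*t) + exp(-2*t), t^2*exp(-2*t) + 3*t*exp(-2*t), 3*t^2*exp(-2*t)/2 + 4*t*exp(-2*t)]
  [t^2*exp(-2*t)/2 + 4*t*exp(-2*t), t^2*exp(-2*t) + 9*t*exp(-2*t) + exp(-2*t), 3*t^2*exp(-2*t)/2 + 13*t*exp(-2*t)]
  [-t^2*exp(-2*t)/2 - 3*t*exp(-2*t), -t^2*exp(-2*t) - 7*t*exp(-2*t), -3*t^2*exp(-2*t)/2 - 10*t*exp(-2*t) + exp(-2*t)]

Strategy: write B = P · J · P⁻¹ where J is a Jordan canonical form, so e^{tB} = P · e^{tJ} · P⁻¹, and e^{tJ} can be computed block-by-block.

B has Jordan form
J =
  [-2,  1,  0]
  [ 0, -2,  1]
  [ 0,  0, -2]
(up to reordering of blocks).

Per-block formulas:
  For a 3×3 Jordan block J_3(-2): exp(t · J_3(-2)) = e^(-2t)·(I + t·N + (t^2/2)·N^2), where N is the 3×3 nilpotent shift.

After assembling e^{tJ} and conjugating by P, we get:

e^{tB} =
  [t^2*exp(-2*t)/2 + t*exp(-2*t) + exp(-2*t), t^2*exp(-2*t) + 3*t*exp(-2*t), 3*t^2*exp(-2*t)/2 + 4*t*exp(-2*t)]
  [t^2*exp(-2*t)/2 + 4*t*exp(-2*t), t^2*exp(-2*t) + 9*t*exp(-2*t) + exp(-2*t), 3*t^2*exp(-2*t)/2 + 13*t*exp(-2*t)]
  [-t^2*exp(-2*t)/2 - 3*t*exp(-2*t), -t^2*exp(-2*t) - 7*t*exp(-2*t), -3*t^2*exp(-2*t)/2 - 10*t*exp(-2*t) + exp(-2*t)]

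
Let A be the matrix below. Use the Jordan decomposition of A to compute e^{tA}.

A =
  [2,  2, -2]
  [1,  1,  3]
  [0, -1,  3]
e^{tA} =
  [t^2*exp(2*t) + exp(2*t), 2*t*exp(2*t), 2*t^2*exp(2*t) - 2*t*exp(2*t)]
  [-t^2*exp(2*t)/2 + t*exp(2*t), -t*exp(2*t) + exp(2*t), -t^2*exp(2*t) + 3*t*exp(2*t)]
  [-t^2*exp(2*t)/2, -t*exp(2*t), -t^2*exp(2*t) + t*exp(2*t) + exp(2*t)]

Strategy: write A = P · J · P⁻¹ where J is a Jordan canonical form, so e^{tA} = P · e^{tJ} · P⁻¹, and e^{tJ} can be computed block-by-block.

A has Jordan form
J =
  [2, 1, 0]
  [0, 2, 1]
  [0, 0, 2]
(up to reordering of blocks).

Per-block formulas:
  For a 3×3 Jordan block J_3(2): exp(t · J_3(2)) = e^(2t)·(I + t·N + (t^2/2)·N^2), where N is the 3×3 nilpotent shift.

After assembling e^{tJ} and conjugating by P, we get:

e^{tA} =
  [t^2*exp(2*t) + exp(2*t), 2*t*exp(2*t), 2*t^2*exp(2*t) - 2*t*exp(2*t)]
  [-t^2*exp(2*t)/2 + t*exp(2*t), -t*exp(2*t) + exp(2*t), -t^2*exp(2*t) + 3*t*exp(2*t)]
  [-t^2*exp(2*t)/2, -t*exp(2*t), -t^2*exp(2*t) + t*exp(2*t) + exp(2*t)]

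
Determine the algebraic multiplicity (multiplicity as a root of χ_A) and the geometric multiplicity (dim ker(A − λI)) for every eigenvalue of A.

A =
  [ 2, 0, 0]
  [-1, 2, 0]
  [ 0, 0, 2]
λ = 2: alg = 3, geom = 2

Step 1 — factor the characteristic polynomial to read off the algebraic multiplicities:
  χ_A(x) = (x - 2)^3

Step 2 — compute geometric multiplicities via the rank-nullity identity g(λ) = n − rank(A − λI):
  rank(A − (2)·I) = 1, so dim ker(A − (2)·I) = n − 1 = 2

Summary:
  λ = 2: algebraic multiplicity = 3, geometric multiplicity = 2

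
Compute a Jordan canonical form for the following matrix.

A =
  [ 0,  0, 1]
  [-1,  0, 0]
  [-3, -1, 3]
J_3(1)

The characteristic polynomial is
  det(x·I − A) = x^3 - 3*x^2 + 3*x - 1 = (x - 1)^3

Eigenvalues and multiplicities (the geometric multiplicity of λ is n − rank(A − λI), which equals the number of Jordan blocks for λ):
  λ = 1: algebraic multiplicity = 3, geometric multiplicity = 1

Determining the block sizes for each eigenvalue:
  λ = 1: one block (gm = 1), so the single block has size am = 3 → block sizes [3]

Assembling the blocks gives a Jordan form
J =
  [1, 1, 0]
  [0, 1, 1]
  [0, 0, 1]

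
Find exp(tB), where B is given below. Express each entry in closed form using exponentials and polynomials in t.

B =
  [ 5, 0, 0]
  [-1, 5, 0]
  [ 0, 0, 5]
e^{tB} =
  [exp(5*t), 0, 0]
  [-t*exp(5*t), exp(5*t), 0]
  [0, 0, exp(5*t)]

Strategy: write B = P · J · P⁻¹ where J is a Jordan canonical form, so e^{tB} = P · e^{tJ} · P⁻¹, and e^{tJ} can be computed block-by-block.

B has Jordan form
J =
  [5, 1, 0]
  [0, 5, 0]
  [0, 0, 5]
(up to reordering of blocks).

Per-block formulas:
  For a 1×1 block at λ = 5: exp(t · [5]) = [e^(5t)].
  For a 2×2 Jordan block J_2(5): exp(t · J_2(5)) = e^(5t)·(I + t·N), where N is the 2×2 nilpotent shift.

After assembling e^{tJ} and conjugating by P, we get:

e^{tB} =
  [exp(5*t), 0, 0]
  [-t*exp(5*t), exp(5*t), 0]
  [0, 0, exp(5*t)]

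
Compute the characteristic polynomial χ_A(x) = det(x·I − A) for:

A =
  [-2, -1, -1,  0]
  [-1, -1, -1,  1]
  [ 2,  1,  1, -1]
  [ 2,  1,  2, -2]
x^4 + 4*x^3 + 6*x^2 + 4*x + 1

Expanding det(x·I − A) (e.g. by cofactor expansion or by noting that A is similar to its Jordan form J, which has the same characteristic polynomial as A) gives
  χ_A(x) = x^4 + 4*x^3 + 6*x^2 + 4*x + 1
which factors as (x + 1)^4. The eigenvalues (with algebraic multiplicities) are λ = -1 with multiplicity 4.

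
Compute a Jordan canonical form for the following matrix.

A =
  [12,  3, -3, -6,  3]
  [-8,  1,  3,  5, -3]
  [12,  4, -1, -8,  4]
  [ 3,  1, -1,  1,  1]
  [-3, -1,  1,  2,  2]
J_3(3) ⊕ J_1(3) ⊕ J_1(3)

The characteristic polynomial is
  det(x·I − A) = x^5 - 15*x^4 + 90*x^3 - 270*x^2 + 405*x - 243 = (x - 3)^5

Eigenvalues and multiplicities (the geometric multiplicity of λ is n − rank(A − λI), which equals the number of Jordan blocks for λ):
  λ = 3: algebraic multiplicity = 5, geometric multiplicity = 3

Determining the block sizes for each eigenvalue:
  λ = 3: with am = 5 and gm = 3, the partition is not yet determined (e.g. several partitions of 5 into 3 parts exist). Let N = A − (3)·I. Computing rank(N^1) = 2, rank(N^2) = 1, rank(N^3) = 0; the number of blocks of size ≥ j is rank(N^{j−1}) − rank(N^j), giving [3, 1, 1]. So we have 1 block(s) of size 3, 2 block(s) of size 1 → block sizes [3, 1, 1]

Assembling the blocks gives a Jordan form
J =
  [3, 1, 0, 0, 0]
  [0, 3, 1, 0, 0]
  [0, 0, 3, 0, 0]
  [0, 0, 0, 3, 0]
  [0, 0, 0, 0, 3]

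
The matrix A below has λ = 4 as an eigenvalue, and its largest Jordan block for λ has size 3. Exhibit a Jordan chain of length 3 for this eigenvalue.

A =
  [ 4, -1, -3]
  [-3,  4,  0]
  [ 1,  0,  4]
A Jordan chain for λ = 4 of length 3:
v_1 = (0, 3, -1)ᵀ
v_2 = (-1, 0, 0)ᵀ
v_3 = (0, 1, 0)ᵀ

Let N = A − (4)·I. We want v_3 with N^3 v_3 = 0 but N^2 v_3 ≠ 0; then v_{j-1} := N · v_j for j = 3, …, 2.

Pick v_3 = (0, 1, 0)ᵀ.
Then v_2 = N · v_3 = (-1, 0, 0)ᵀ.
Then v_1 = N · v_2 = (0, 3, -1)ᵀ.

Sanity check: (A − (4)·I) v_1 = (0, 0, 0)ᵀ = 0. ✓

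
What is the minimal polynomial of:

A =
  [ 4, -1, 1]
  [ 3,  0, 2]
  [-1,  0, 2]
x^3 - 6*x^2 + 12*x - 8

The characteristic polynomial is χ_A(x) = (x - 2)^3, so the eigenvalues are known. The minimal polynomial is
  m_A(x) = Π_λ (x − λ)^{k_λ}
where k_λ is the size of the *largest* Jordan block for λ (equivalently, the smallest k with (A − λI)^k v = 0 for every generalised eigenvector v of λ).

  λ = 2: largest Jordan block has size 3, contributing (x − 2)^3

So m_A(x) = (x - 2)^3 = x^3 - 6*x^2 + 12*x - 8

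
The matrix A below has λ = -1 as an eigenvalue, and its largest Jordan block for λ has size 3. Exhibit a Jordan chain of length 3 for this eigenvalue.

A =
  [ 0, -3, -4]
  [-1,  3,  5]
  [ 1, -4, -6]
A Jordan chain for λ = -1 of length 3:
v_1 = (1, -1, 1)ᵀ
v_2 = (-3, 4, -4)ᵀ
v_3 = (0, 1, 0)ᵀ

Let N = A − (-1)·I. We want v_3 with N^3 v_3 = 0 but N^2 v_3 ≠ 0; then v_{j-1} := N · v_j for j = 3, …, 2.

Pick v_3 = (0, 1, 0)ᵀ.
Then v_2 = N · v_3 = (-3, 4, -4)ᵀ.
Then v_1 = N · v_2 = (1, -1, 1)ᵀ.

Sanity check: (A − (-1)·I) v_1 = (0, 0, 0)ᵀ = 0. ✓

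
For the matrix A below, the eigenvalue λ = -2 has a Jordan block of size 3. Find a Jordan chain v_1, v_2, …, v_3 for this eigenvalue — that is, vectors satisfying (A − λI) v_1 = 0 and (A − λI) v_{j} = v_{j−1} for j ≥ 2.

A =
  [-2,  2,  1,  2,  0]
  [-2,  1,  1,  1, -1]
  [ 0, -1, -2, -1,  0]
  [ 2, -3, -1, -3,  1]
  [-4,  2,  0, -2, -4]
A Jordan chain for λ = -2 of length 3:
v_1 = (-1, -1, 0, 1, 0)ᵀ
v_2 = (2, 3, -1, -3, 2)ᵀ
v_3 = (0, 1, 0, 0, 0)ᵀ

Let N = A − (-2)·I. We want v_3 with N^3 v_3 = 0 but N^2 v_3 ≠ 0; then v_{j-1} := N · v_j for j = 3, …, 2.

Pick v_3 = (0, 1, 0, 0, 0)ᵀ.
Then v_2 = N · v_3 = (2, 3, -1, -3, 2)ᵀ.
Then v_1 = N · v_2 = (-1, -1, 0, 1, 0)ᵀ.

Sanity check: (A − (-2)·I) v_1 = (0, 0, 0, 0, 0)ᵀ = 0. ✓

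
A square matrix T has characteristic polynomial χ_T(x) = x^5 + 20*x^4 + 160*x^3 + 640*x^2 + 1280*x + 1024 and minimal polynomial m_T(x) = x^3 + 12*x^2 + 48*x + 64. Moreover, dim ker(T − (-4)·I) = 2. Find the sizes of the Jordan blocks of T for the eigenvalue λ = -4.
Block sizes for λ = -4: [3, 2]

Step 1 — from the characteristic polynomial, algebraic multiplicity of λ = -4 is 5. From dim ker(T − (-4)·I) = 2, there are exactly 2 Jordan blocks for λ = -4.
Step 2 — from the minimal polynomial, the factor (x + 4)^3 tells us the largest block for λ = -4 has size 3.
Step 3 — with total size 5, 2 blocks, and largest block 3, the block sizes (in nonincreasing order) are [3, 2].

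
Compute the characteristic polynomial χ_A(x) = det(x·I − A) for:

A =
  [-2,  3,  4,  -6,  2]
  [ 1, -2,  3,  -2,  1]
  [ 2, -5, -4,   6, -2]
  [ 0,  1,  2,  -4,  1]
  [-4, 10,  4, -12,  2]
x^5 + 10*x^4 + 40*x^3 + 80*x^2 + 80*x + 32

Expanding det(x·I − A) (e.g. by cofactor expansion or by noting that A is similar to its Jordan form J, which has the same characteristic polynomial as A) gives
  χ_A(x) = x^5 + 10*x^4 + 40*x^3 + 80*x^2 + 80*x + 32
which factors as (x + 2)^5. The eigenvalues (with algebraic multiplicities) are λ = -2 with multiplicity 5.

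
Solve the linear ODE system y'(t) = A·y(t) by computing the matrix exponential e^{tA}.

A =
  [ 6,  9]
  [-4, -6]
e^{tA} =
  [6*t + 1, 9*t]
  [-4*t, 1 - 6*t]

Strategy: write A = P · J · P⁻¹ where J is a Jordan canonical form, so e^{tA} = P · e^{tJ} · P⁻¹, and e^{tJ} can be computed block-by-block.

A has Jordan form
J =
  [0, 1]
  [0, 0]
(up to reordering of blocks).

Per-block formulas:
  For a 2×2 Jordan block J_2(0): exp(t · J_2(0)) = e^(0t)·(I + t·N), where N is the 2×2 nilpotent shift.

After assembling e^{tJ} and conjugating by P, we get:

e^{tA} =
  [6*t + 1, 9*t]
  [-4*t, 1 - 6*t]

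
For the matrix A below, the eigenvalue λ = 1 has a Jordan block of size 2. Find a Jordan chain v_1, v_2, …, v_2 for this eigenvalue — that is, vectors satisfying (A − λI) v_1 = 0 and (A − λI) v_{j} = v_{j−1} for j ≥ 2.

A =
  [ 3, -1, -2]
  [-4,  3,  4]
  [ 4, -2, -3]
A Jordan chain for λ = 1 of length 2:
v_1 = (2, -4, 4)ᵀ
v_2 = (1, 0, 0)ᵀ

Let N = A − (1)·I. We want v_2 with N^2 v_2 = 0 but N^1 v_2 ≠ 0; then v_{j-1} := N · v_j for j = 2, …, 2.

Pick v_2 = (1, 0, 0)ᵀ.
Then v_1 = N · v_2 = (2, -4, 4)ᵀ.

Sanity check: (A − (1)·I) v_1 = (0, 0, 0)ᵀ = 0. ✓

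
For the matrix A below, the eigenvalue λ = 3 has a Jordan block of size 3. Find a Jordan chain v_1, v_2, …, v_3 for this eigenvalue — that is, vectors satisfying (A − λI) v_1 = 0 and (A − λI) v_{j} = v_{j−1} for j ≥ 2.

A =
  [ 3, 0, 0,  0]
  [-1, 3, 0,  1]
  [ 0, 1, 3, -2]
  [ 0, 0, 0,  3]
A Jordan chain for λ = 3 of length 3:
v_1 = (0, 0, -1, 0)ᵀ
v_2 = (0, -1, 0, 0)ᵀ
v_3 = (1, 0, 0, 0)ᵀ

Let N = A − (3)·I. We want v_3 with N^3 v_3 = 0 but N^2 v_3 ≠ 0; then v_{j-1} := N · v_j for j = 3, …, 2.

Pick v_3 = (1, 0, 0, 0)ᵀ.
Then v_2 = N · v_3 = (0, -1, 0, 0)ᵀ.
Then v_1 = N · v_2 = (0, 0, -1, 0)ᵀ.

Sanity check: (A − (3)·I) v_1 = (0, 0, 0, 0)ᵀ = 0. ✓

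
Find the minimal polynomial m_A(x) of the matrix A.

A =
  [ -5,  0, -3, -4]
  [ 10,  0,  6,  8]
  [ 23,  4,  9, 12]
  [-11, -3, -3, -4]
x^2

The characteristic polynomial is χ_A(x) = x^4, so the eigenvalues are known. The minimal polynomial is
  m_A(x) = Π_λ (x − λ)^{k_λ}
where k_λ is the size of the *largest* Jordan block for λ (equivalently, the smallest k with (A − λI)^k v = 0 for every generalised eigenvector v of λ).

  λ = 0: largest Jordan block has size 2, contributing (x − 0)^2

So m_A(x) = x^2 = x^2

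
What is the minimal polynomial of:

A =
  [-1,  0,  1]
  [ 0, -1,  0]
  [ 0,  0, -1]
x^2 + 2*x + 1

The characteristic polynomial is χ_A(x) = (x + 1)^3, so the eigenvalues are known. The minimal polynomial is
  m_A(x) = Π_λ (x − λ)^{k_λ}
where k_λ is the size of the *largest* Jordan block for λ (equivalently, the smallest k with (A − λI)^k v = 0 for every generalised eigenvector v of λ).

  λ = -1: largest Jordan block has size 2, contributing (x + 1)^2

So m_A(x) = (x + 1)^2 = x^2 + 2*x + 1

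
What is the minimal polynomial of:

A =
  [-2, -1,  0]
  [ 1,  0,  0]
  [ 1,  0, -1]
x^3 + 3*x^2 + 3*x + 1

The characteristic polynomial is χ_A(x) = (x + 1)^3, so the eigenvalues are known. The minimal polynomial is
  m_A(x) = Π_λ (x − λ)^{k_λ}
where k_λ is the size of the *largest* Jordan block for λ (equivalently, the smallest k with (A − λI)^k v = 0 for every generalised eigenvector v of λ).

  λ = -1: largest Jordan block has size 3, contributing (x + 1)^3

So m_A(x) = (x + 1)^3 = x^3 + 3*x^2 + 3*x + 1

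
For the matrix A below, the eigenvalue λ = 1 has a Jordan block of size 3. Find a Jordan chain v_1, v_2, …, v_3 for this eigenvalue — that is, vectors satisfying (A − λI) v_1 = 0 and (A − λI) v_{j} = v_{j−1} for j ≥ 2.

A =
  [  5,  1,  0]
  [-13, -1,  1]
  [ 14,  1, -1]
A Jordan chain for λ = 1 of length 3:
v_1 = (3, -12, 15)ᵀ
v_2 = (4, -13, 14)ᵀ
v_3 = (1, 0, 0)ᵀ

Let N = A − (1)·I. We want v_3 with N^3 v_3 = 0 but N^2 v_3 ≠ 0; then v_{j-1} := N · v_j for j = 3, …, 2.

Pick v_3 = (1, 0, 0)ᵀ.
Then v_2 = N · v_3 = (4, -13, 14)ᵀ.
Then v_1 = N · v_2 = (3, -12, 15)ᵀ.

Sanity check: (A − (1)·I) v_1 = (0, 0, 0)ᵀ = 0. ✓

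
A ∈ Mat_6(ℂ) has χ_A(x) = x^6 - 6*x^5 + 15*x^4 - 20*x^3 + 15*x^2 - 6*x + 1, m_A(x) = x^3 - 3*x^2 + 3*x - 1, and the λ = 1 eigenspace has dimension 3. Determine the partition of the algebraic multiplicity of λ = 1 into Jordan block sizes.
Block sizes for λ = 1: [3, 2, 1]

Step 1 — from the characteristic polynomial, algebraic multiplicity of λ = 1 is 6. From dim ker(A − (1)·I) = 3, there are exactly 3 Jordan blocks for λ = 1.
Step 2 — from the minimal polynomial, the factor (x − 1)^3 tells us the largest block for λ = 1 has size 3.
Step 3 — with total size 6, 3 blocks, and largest block 3, the block sizes (in nonincreasing order) are [3, 2, 1].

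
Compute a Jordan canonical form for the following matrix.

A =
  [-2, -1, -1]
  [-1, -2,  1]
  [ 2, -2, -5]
J_2(-3) ⊕ J_1(-3)

The characteristic polynomial is
  det(x·I − A) = x^3 + 9*x^2 + 27*x + 27 = (x + 3)^3

Eigenvalues and multiplicities (the geometric multiplicity of λ is n − rank(A − λI), which equals the number of Jordan blocks for λ):
  λ = -3: algebraic multiplicity = 3, geometric multiplicity = 2

Determining the block sizes for each eigenvalue:
  λ = -3: 2 blocks summing to 3 forces exactly one block of size 2 and the rest size 1 → block sizes [2, 1]

Assembling the blocks gives a Jordan form
J =
  [-3,  1,  0]
  [ 0, -3,  0]
  [ 0,  0, -3]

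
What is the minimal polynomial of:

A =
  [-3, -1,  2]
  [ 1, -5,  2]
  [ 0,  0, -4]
x^2 + 8*x + 16

The characteristic polynomial is χ_A(x) = (x + 4)^3, so the eigenvalues are known. The minimal polynomial is
  m_A(x) = Π_λ (x − λ)^{k_λ}
where k_λ is the size of the *largest* Jordan block for λ (equivalently, the smallest k with (A − λI)^k v = 0 for every generalised eigenvector v of λ).

  λ = -4: largest Jordan block has size 2, contributing (x + 4)^2

So m_A(x) = (x + 4)^2 = x^2 + 8*x + 16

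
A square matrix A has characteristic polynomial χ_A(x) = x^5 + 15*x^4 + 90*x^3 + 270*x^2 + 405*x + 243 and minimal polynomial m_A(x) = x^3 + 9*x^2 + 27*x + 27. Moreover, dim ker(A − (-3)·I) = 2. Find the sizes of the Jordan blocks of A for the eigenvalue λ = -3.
Block sizes for λ = -3: [3, 2]

Step 1 — from the characteristic polynomial, algebraic multiplicity of λ = -3 is 5. From dim ker(A − (-3)·I) = 2, there are exactly 2 Jordan blocks for λ = -3.
Step 2 — from the minimal polynomial, the factor (x + 3)^3 tells us the largest block for λ = -3 has size 3.
Step 3 — with total size 5, 2 blocks, and largest block 3, the block sizes (in nonincreasing order) are [3, 2].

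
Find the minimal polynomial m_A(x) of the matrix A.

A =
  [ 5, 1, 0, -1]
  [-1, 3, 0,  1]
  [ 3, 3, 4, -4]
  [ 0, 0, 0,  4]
x^2 - 8*x + 16

The characteristic polynomial is χ_A(x) = (x - 4)^4, so the eigenvalues are known. The minimal polynomial is
  m_A(x) = Π_λ (x − λ)^{k_λ}
where k_λ is the size of the *largest* Jordan block for λ (equivalently, the smallest k with (A − λI)^k v = 0 for every generalised eigenvector v of λ).

  λ = 4: largest Jordan block has size 2, contributing (x − 4)^2

So m_A(x) = (x - 4)^2 = x^2 - 8*x + 16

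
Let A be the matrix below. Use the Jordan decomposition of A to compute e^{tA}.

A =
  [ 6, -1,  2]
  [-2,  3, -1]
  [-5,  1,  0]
e^{tA} =
  [t^2*exp(3*t)/2 + 3*t*exp(3*t) + exp(3*t), -t^2*exp(3*t)/2 - t*exp(3*t), t^2*exp(3*t)/2 + 2*t*exp(3*t)]
  [-t^2*exp(3*t)/2 - 2*t*exp(3*t), t^2*exp(3*t)/2 + exp(3*t), -t^2*exp(3*t)/2 - t*exp(3*t)]
  [-t^2*exp(3*t) - 5*t*exp(3*t), t^2*exp(3*t) + t*exp(3*t), -t^2*exp(3*t) - 3*t*exp(3*t) + exp(3*t)]

Strategy: write A = P · J · P⁻¹ where J is a Jordan canonical form, so e^{tA} = P · e^{tJ} · P⁻¹, and e^{tJ} can be computed block-by-block.

A has Jordan form
J =
  [3, 1, 0]
  [0, 3, 1]
  [0, 0, 3]
(up to reordering of blocks).

Per-block formulas:
  For a 3×3 Jordan block J_3(3): exp(t · J_3(3)) = e^(3t)·(I + t·N + (t^2/2)·N^2), where N is the 3×3 nilpotent shift.

After assembling e^{tJ} and conjugating by P, we get:

e^{tA} =
  [t^2*exp(3*t)/2 + 3*t*exp(3*t) + exp(3*t), -t^2*exp(3*t)/2 - t*exp(3*t), t^2*exp(3*t)/2 + 2*t*exp(3*t)]
  [-t^2*exp(3*t)/2 - 2*t*exp(3*t), t^2*exp(3*t)/2 + exp(3*t), -t^2*exp(3*t)/2 - t*exp(3*t)]
  [-t^2*exp(3*t) - 5*t*exp(3*t), t^2*exp(3*t) + t*exp(3*t), -t^2*exp(3*t) - 3*t*exp(3*t) + exp(3*t)]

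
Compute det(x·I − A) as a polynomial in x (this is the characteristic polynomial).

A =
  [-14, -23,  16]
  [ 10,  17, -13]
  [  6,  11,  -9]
x^3 + 6*x^2 + 12*x + 8

Expanding det(x·I − A) (e.g. by cofactor expansion or by noting that A is similar to its Jordan form J, which has the same characteristic polynomial as A) gives
  χ_A(x) = x^3 + 6*x^2 + 12*x + 8
which factors as (x + 2)^3. The eigenvalues (with algebraic multiplicities) are λ = -2 with multiplicity 3.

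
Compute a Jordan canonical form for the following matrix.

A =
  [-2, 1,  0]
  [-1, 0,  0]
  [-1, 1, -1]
J_2(-1) ⊕ J_1(-1)

The characteristic polynomial is
  det(x·I − A) = x^3 + 3*x^2 + 3*x + 1 = (x + 1)^3

Eigenvalues and multiplicities (the geometric multiplicity of λ is n − rank(A − λI), which equals the number of Jordan blocks for λ):
  λ = -1: algebraic multiplicity = 3, geometric multiplicity = 2

Determining the block sizes for each eigenvalue:
  λ = -1: 2 blocks summing to 3 forces exactly one block of size 2 and the rest size 1 → block sizes [2, 1]

Assembling the blocks gives a Jordan form
J =
  [-1,  1,  0]
  [ 0, -1,  0]
  [ 0,  0, -1]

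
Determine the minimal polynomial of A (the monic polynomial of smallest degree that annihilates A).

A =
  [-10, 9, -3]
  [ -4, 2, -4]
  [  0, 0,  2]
x^3 + 6*x^2 - 32

The characteristic polynomial is χ_A(x) = (x - 2)*(x + 4)^2, so the eigenvalues are known. The minimal polynomial is
  m_A(x) = Π_λ (x − λ)^{k_λ}
where k_λ is the size of the *largest* Jordan block for λ (equivalently, the smallest k with (A − λI)^k v = 0 for every generalised eigenvector v of λ).

  λ = -4: largest Jordan block has size 2, contributing (x + 4)^2
  λ = 2: largest Jordan block has size 1, contributing (x − 2)

So m_A(x) = (x - 2)*(x + 4)^2 = x^3 + 6*x^2 - 32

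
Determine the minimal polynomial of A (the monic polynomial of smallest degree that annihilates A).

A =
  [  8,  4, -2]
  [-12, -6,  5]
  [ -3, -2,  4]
x^3 - 6*x^2 + 12*x - 8

The characteristic polynomial is χ_A(x) = (x - 2)^3, so the eigenvalues are known. The minimal polynomial is
  m_A(x) = Π_λ (x − λ)^{k_λ}
where k_λ is the size of the *largest* Jordan block for λ (equivalently, the smallest k with (A − λI)^k v = 0 for every generalised eigenvector v of λ).

  λ = 2: largest Jordan block has size 3, contributing (x − 2)^3

So m_A(x) = (x - 2)^3 = x^3 - 6*x^2 + 12*x - 8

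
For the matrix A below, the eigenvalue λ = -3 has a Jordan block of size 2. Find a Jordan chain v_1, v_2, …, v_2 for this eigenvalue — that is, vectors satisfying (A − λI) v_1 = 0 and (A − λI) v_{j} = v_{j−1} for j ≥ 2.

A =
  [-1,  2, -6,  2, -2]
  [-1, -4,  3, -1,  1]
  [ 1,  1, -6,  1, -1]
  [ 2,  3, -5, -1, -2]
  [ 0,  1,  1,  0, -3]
A Jordan chain for λ = -3 of length 2:
v_1 = (2, -1, 1, 2, 0)ᵀ
v_2 = (1, 0, 0, 0, 0)ᵀ

Let N = A − (-3)·I. We want v_2 with N^2 v_2 = 0 but N^1 v_2 ≠ 0; then v_{j-1} := N · v_j for j = 2, …, 2.

Pick v_2 = (1, 0, 0, 0, 0)ᵀ.
Then v_1 = N · v_2 = (2, -1, 1, 2, 0)ᵀ.

Sanity check: (A − (-3)·I) v_1 = (0, 0, 0, 0, 0)ᵀ = 0. ✓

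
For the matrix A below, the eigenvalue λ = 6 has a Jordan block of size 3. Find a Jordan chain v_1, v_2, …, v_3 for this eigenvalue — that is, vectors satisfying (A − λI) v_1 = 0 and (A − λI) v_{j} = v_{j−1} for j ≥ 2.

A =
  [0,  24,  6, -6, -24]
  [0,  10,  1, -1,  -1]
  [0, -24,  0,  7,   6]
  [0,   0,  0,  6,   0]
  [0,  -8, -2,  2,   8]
A Jordan chain for λ = 6 of length 3:
v_1 = (6, 1, -6, 0, -2)ᵀ
v_2 = (-6, -1, 7, 0, 2)ᵀ
v_3 = (0, 0, 0, 1, 0)ᵀ

Let N = A − (6)·I. We want v_3 with N^3 v_3 = 0 but N^2 v_3 ≠ 0; then v_{j-1} := N · v_j for j = 3, …, 2.

Pick v_3 = (0, 0, 0, 1, 0)ᵀ.
Then v_2 = N · v_3 = (-6, -1, 7, 0, 2)ᵀ.
Then v_1 = N · v_2 = (6, 1, -6, 0, -2)ᵀ.

Sanity check: (A − (6)·I) v_1 = (0, 0, 0, 0, 0)ᵀ = 0. ✓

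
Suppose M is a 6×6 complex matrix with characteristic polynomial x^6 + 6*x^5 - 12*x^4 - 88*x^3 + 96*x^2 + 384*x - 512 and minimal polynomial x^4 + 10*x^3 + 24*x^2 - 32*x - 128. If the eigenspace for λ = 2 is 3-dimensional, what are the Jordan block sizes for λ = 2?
Block sizes for λ = 2: [1, 1, 1]

Step 1 — from the characteristic polynomial, algebraic multiplicity of λ = 2 is 3. From dim ker(M − (2)·I) = 3, there are exactly 3 Jordan blocks for λ = 2.
Step 2 — from the minimal polynomial, the factor (x − 2) tells us the largest block for λ = 2 has size 1.
Step 3 — with total size 3, 3 blocks, and largest block 1, the block sizes (in nonincreasing order) are [1, 1, 1].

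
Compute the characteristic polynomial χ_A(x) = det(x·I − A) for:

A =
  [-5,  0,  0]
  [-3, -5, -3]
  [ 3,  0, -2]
x^3 + 12*x^2 + 45*x + 50

Expanding det(x·I − A) (e.g. by cofactor expansion or by noting that A is similar to its Jordan form J, which has the same characteristic polynomial as A) gives
  χ_A(x) = x^3 + 12*x^2 + 45*x + 50
which factors as (x + 2)*(x + 5)^2. The eigenvalues (with algebraic multiplicities) are λ = -5 with multiplicity 2, λ = -2 with multiplicity 1.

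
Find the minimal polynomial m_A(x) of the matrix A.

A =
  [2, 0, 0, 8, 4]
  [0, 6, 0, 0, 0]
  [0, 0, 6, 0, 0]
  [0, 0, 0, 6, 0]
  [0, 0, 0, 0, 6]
x^2 - 8*x + 12

The characteristic polynomial is χ_A(x) = (x - 6)^4*(x - 2), so the eigenvalues are known. The minimal polynomial is
  m_A(x) = Π_λ (x − λ)^{k_λ}
where k_λ is the size of the *largest* Jordan block for λ (equivalently, the smallest k with (A − λI)^k v = 0 for every generalised eigenvector v of λ).

  λ = 2: largest Jordan block has size 1, contributing (x − 2)
  λ = 6: largest Jordan block has size 1, contributing (x − 6)

So m_A(x) = (x - 6)*(x - 2) = x^2 - 8*x + 12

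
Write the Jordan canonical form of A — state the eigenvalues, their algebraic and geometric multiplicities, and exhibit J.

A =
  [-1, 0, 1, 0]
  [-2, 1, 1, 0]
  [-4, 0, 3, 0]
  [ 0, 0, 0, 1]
J_2(1) ⊕ J_1(1) ⊕ J_1(1)

The characteristic polynomial is
  det(x·I − A) = x^4 - 4*x^3 + 6*x^2 - 4*x + 1 = (x - 1)^4

Eigenvalues and multiplicities (the geometric multiplicity of λ is n − rank(A − λI), which equals the number of Jordan blocks for λ):
  λ = 1: algebraic multiplicity = 4, geometric multiplicity = 3

Determining the block sizes for each eigenvalue:
  λ = 1: 3 blocks summing to 4 forces exactly one block of size 2 and the rest size 1 → block sizes [2, 1, 1]

Assembling the blocks gives a Jordan form
J =
  [1, 1, 0, 0]
  [0, 1, 0, 0]
  [0, 0, 1, 0]
  [0, 0, 0, 1]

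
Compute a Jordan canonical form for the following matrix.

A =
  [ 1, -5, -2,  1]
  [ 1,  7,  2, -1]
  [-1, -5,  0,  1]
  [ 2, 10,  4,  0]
J_2(2) ⊕ J_1(2) ⊕ J_1(2)

The characteristic polynomial is
  det(x·I − A) = x^4 - 8*x^3 + 24*x^2 - 32*x + 16 = (x - 2)^4

Eigenvalues and multiplicities (the geometric multiplicity of λ is n − rank(A − λI), which equals the number of Jordan blocks for λ):
  λ = 2: algebraic multiplicity = 4, geometric multiplicity = 3

Determining the block sizes for each eigenvalue:
  λ = 2: 3 blocks summing to 4 forces exactly one block of size 2 and the rest size 1 → block sizes [2, 1, 1]

Assembling the blocks gives a Jordan form
J =
  [2, 1, 0, 0]
  [0, 2, 0, 0]
  [0, 0, 2, 0]
  [0, 0, 0, 2]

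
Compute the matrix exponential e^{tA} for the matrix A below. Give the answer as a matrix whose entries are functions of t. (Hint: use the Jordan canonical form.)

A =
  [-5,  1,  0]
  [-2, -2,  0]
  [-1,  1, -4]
e^{tA} =
  [-exp(-3*t) + 2*exp(-4*t), exp(-3*t) - exp(-4*t), 0]
  [-2*exp(-3*t) + 2*exp(-4*t), 2*exp(-3*t) - exp(-4*t), 0]
  [-exp(-3*t) + exp(-4*t), exp(-3*t) - exp(-4*t), exp(-4*t)]

Strategy: write A = P · J · P⁻¹ where J is a Jordan canonical form, so e^{tA} = P · e^{tJ} · P⁻¹, and e^{tJ} can be computed block-by-block.

A has Jordan form
J =
  [-4,  0,  0]
  [ 0, -4,  0]
  [ 0,  0, -3]
(up to reordering of blocks).

Per-block formulas:
  For a 1×1 block at λ = -4: exp(t · [-4]) = [e^(-4t)].
  For a 1×1 block at λ = -3: exp(t · [-3]) = [e^(-3t)].

After assembling e^{tJ} and conjugating by P, we get:

e^{tA} =
  [-exp(-3*t) + 2*exp(-4*t), exp(-3*t) - exp(-4*t), 0]
  [-2*exp(-3*t) + 2*exp(-4*t), 2*exp(-3*t) - exp(-4*t), 0]
  [-exp(-3*t) + exp(-4*t), exp(-3*t) - exp(-4*t), exp(-4*t)]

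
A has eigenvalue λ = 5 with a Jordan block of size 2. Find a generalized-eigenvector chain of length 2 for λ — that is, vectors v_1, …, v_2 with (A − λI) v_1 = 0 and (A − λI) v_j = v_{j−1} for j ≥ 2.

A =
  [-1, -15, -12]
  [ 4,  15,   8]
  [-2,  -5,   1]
A Jordan chain for λ = 5 of length 2:
v_1 = (-6, 4, -2)ᵀ
v_2 = (1, 0, 0)ᵀ

Let N = A − (5)·I. We want v_2 with N^2 v_2 = 0 but N^1 v_2 ≠ 0; then v_{j-1} := N · v_j for j = 2, …, 2.

Pick v_2 = (1, 0, 0)ᵀ.
Then v_1 = N · v_2 = (-6, 4, -2)ᵀ.

Sanity check: (A − (5)·I) v_1 = (0, 0, 0)ᵀ = 0. ✓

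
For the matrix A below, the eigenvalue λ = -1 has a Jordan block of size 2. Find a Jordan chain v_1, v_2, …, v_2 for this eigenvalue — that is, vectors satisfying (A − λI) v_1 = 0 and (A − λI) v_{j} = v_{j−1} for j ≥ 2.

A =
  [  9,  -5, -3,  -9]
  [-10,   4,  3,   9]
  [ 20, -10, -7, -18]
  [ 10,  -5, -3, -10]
A Jordan chain for λ = -1 of length 2:
v_1 = (10, -10, 20, 10)ᵀ
v_2 = (1, 0, 0, 0)ᵀ

Let N = A − (-1)·I. We want v_2 with N^2 v_2 = 0 but N^1 v_2 ≠ 0; then v_{j-1} := N · v_j for j = 2, …, 2.

Pick v_2 = (1, 0, 0, 0)ᵀ.
Then v_1 = N · v_2 = (10, -10, 20, 10)ᵀ.

Sanity check: (A − (-1)·I) v_1 = (0, 0, 0, 0)ᵀ = 0. ✓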